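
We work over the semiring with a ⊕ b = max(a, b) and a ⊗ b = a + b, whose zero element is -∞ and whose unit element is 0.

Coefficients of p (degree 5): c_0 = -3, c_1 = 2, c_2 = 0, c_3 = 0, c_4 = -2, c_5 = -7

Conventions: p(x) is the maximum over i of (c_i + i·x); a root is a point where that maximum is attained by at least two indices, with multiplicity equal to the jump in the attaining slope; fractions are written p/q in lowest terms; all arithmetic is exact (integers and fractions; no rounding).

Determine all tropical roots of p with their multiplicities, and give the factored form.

hull edge (i=0, c=-3) to (i=1, c=2): slope 5, span 1
hull edge (i=1, c=2) to (i=3, c=0): slope -1, span 2
hull edge (i=3, c=0) to (i=4, c=-2): slope -2, span 1
hull edge (i=4, c=-2) to (i=5, c=-7): slope -5, span 1
Factored form: p(x) = -7 ⊗ (x ⊕ (-5)) ⊗ (x ⊕ 1) ⊗ (x ⊕ 1) ⊗ (x ⊕ 2) ⊗ (x ⊕ 5)
Answer: roots = -5 (mult 1), 1 (mult 2), 2 (mult 1), 5 (mult 1)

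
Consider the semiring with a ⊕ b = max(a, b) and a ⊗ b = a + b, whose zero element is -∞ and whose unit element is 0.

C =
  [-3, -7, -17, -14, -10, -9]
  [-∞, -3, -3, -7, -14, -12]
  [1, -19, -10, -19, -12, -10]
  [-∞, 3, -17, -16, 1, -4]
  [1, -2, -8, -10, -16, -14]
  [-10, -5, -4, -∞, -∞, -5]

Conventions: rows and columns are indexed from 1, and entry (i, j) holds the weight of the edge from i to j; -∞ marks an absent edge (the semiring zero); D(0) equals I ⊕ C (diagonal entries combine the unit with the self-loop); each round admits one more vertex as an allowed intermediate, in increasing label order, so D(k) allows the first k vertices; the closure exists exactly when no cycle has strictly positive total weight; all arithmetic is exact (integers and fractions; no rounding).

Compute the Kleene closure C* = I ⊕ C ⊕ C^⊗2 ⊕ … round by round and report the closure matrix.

D(0):
  [0, -7, -17, -14, -10, -9]
  [-∞, 0, -3, -7, -14, -12]
  [1, -19, 0, -19, -12, -10]
  [-∞, 3, -17, 0, 1, -4]
  [1, -2, -8, -10, 0, -14]
  [-10, -5, -4, -∞, -∞, 0]
D(1):
  [0, -7, -17, -14, -10, -9]
  [-∞, 0, -3, -7, -14, -12]
  [1, -6, 0, -13, -9, -8]
  [-∞, 3, -17, 0, 1, -4]
  [1, -2, -8, -10, 0, -8]
  [-10, -5, -4, -24, -20, 0]
D(2):
  [0, -7, -10, -14, -10, -9]
  [-∞, 0, -3, -7, -14, -12]
  [1, -6, 0, -13, -9, -8]
  [-∞, 3, 0, 0, 1, -4]
  [1, -2, -5, -9, 0, -8]
  [-10, -5, -4, -12, -19, 0]
D(3):
  [0, -7, -10, -14, -10, -9]
  [-2, 0, -3, -7, -12, -11]
  [1, -6, 0, -13, -9, -8]
  [1, 3, 0, 0, 1, -4]
  [1, -2, -5, -9, 0, -8]
  [-3, -5, -4, -12, -13, 0]
D(4):
  [0, -7, -10, -14, -10, -9]
  [-2, 0, -3, -7, -6, -11]
  [1, -6, 0, -13, -9, -8]
  [1, 3, 0, 0, 1, -4]
  [1, -2, -5, -9, 0, -8]
  [-3, -5, -4, -12, -11, 0]
D(5):
  [0, -7, -10, -14, -10, -9]
  [-2, 0, -3, -7, -6, -11]
  [1, -6, 0, -13, -9, -8]
  [2, 3, 0, 0, 1, -4]
  [1, -2, -5, -9, 0, -8]
  [-3, -5, -4, -12, -11, 0]
D(6):
  [0, -7, -10, -14, -10, -9]
  [-2, 0, -3, -7, -6, -11]
  [1, -6, 0, -13, -9, -8]
  [2, 3, 0, 0, 1, -4]
  [1, -2, -5, -9, 0, -8]
  [-3, -5, -4, -12, -11, 0]
Answer: C* = [[0, -7, -10, -14, -10, -9], [-2, 0, -3, -7, -6, -11], [1, -6, 0, -13, -9, -8], [2, 3, 0, 0, 1, -4], [1, -2, -5, -9, 0, -8], [-3, -5, -4, -12, -11, 0]]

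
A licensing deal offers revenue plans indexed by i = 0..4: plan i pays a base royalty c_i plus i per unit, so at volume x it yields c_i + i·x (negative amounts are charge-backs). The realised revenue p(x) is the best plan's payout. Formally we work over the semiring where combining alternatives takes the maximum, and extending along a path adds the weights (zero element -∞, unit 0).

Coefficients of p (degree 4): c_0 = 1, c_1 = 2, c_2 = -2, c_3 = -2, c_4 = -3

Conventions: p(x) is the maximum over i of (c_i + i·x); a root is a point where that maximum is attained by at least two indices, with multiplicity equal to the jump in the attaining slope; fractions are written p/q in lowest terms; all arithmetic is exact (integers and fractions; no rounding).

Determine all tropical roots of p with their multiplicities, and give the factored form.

hull edge (i=0, c=1) to (i=1, c=2): slope 1, span 1
hull edge (i=1, c=2) to (i=4, c=-3): slope -5/3, span 3
Factored form: p(x) = -3 ⊗ (x ⊕ (-1)) ⊗ (x ⊕ 5/3) ⊗ (x ⊕ 5/3) ⊗ (x ⊕ 5/3)
Answer: roots = -1 (mult 1), 5/3 (mult 3)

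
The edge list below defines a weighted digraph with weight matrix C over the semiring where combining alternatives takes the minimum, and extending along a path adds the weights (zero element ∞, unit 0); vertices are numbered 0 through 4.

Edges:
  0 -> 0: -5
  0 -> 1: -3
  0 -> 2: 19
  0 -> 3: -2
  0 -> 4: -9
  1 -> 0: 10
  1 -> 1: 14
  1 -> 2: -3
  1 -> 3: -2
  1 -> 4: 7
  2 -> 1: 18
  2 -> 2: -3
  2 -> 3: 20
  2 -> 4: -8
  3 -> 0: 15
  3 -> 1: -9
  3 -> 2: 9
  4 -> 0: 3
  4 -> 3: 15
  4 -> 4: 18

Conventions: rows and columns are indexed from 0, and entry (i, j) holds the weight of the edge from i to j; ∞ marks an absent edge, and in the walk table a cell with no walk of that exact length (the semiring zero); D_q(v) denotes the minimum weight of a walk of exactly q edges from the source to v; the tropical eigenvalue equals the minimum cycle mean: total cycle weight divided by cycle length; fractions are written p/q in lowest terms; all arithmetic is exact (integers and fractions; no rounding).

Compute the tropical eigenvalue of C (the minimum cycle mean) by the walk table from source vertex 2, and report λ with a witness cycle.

q=0: [∞, ∞, 0, ∞, ∞]
q=1: [∞, 18, -3, 20, -8]
q=2: [-5, 11, -6, 7, -11]
q=3: [-10, -8, -9, -7, -14]
q=4: [-15, -16, -12, -12, -19]
q=5: [-20, -21, -19, -18, -24]
Optimal cycle mean attained by: cycle 1->3->1, total (-2) + (-9), length 2.
Answer: λ = -11/2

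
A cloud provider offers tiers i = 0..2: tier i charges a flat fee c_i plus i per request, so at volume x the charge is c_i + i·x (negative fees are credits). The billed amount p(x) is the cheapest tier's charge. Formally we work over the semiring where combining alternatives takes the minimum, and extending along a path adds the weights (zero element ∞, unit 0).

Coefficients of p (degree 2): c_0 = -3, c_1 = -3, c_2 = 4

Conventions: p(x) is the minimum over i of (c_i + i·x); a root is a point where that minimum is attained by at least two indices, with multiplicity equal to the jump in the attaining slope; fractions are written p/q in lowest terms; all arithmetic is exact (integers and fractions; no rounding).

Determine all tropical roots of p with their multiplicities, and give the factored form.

hull edge (i=0, c=-3) to (i=1, c=-3): slope 0, span 1
hull edge (i=1, c=-3) to (i=2, c=4): slope 7, span 1
Factored form: p(x) = 4 ⊗ (x ⊕ (-7)) ⊗ (x ⊕ 0)
Answer: roots = -7 (mult 1), 0 (mult 1)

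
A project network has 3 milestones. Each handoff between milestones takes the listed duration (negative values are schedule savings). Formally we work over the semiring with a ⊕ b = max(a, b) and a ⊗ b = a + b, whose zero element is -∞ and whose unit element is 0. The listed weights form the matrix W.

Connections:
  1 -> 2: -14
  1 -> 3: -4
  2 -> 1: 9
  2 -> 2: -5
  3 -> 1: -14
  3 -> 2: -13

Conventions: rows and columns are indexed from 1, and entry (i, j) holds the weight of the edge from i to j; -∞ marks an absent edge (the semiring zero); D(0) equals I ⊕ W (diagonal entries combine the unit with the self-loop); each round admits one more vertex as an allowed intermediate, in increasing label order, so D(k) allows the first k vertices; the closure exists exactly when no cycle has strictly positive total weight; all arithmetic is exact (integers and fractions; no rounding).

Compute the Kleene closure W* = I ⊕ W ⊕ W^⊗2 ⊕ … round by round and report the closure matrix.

D(0):
  [0, -14, -4]
  [9, 0, -∞]
  [-14, -13, 0]
D(1):
  [0, -14, -4]
  [9, 0, 5]
  [-14, -13, 0]
D(2):
  [0, -14, -4]
  [9, 0, 5]
  [-4, -13, 0]
D(3):
  [0, -14, -4]
  [9, 0, 5]
  [-4, -13, 0]
Answer: W* = [[0, -14, -4], [9, 0, 5], [-4, -13, 0]]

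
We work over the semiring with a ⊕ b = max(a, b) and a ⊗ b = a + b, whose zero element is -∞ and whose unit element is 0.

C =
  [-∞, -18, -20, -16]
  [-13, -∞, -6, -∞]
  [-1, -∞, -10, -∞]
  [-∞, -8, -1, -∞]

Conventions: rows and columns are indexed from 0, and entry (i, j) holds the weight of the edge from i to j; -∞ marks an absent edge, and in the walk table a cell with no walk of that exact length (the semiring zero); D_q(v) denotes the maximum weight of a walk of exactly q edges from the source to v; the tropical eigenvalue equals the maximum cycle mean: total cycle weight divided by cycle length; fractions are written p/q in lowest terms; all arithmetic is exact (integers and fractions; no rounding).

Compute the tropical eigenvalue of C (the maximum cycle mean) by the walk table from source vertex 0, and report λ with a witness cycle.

q=0: [0, -∞, -∞, -∞]
q=1: [-∞, -18, -20, -16]
q=2: [-21, -24, -17, -∞]
q=3: [-18, -39, -27, -37]
q=4: [-28, -36, -37, -34]
Optimal cycle mean attained by: cycle 0->3->2->0, total (-16) + (-1) + (-1), length 3.
Answer: λ = -6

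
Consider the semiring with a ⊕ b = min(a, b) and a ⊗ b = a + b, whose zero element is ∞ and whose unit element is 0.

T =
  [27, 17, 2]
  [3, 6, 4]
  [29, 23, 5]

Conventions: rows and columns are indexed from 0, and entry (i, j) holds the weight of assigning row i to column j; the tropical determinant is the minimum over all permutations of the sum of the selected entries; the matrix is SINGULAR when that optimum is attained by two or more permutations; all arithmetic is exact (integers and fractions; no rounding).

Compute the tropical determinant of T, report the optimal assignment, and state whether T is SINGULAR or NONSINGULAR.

σ = (0, 1, 2): 27 + 6 + 5 = 38
σ = (0, 2, 1): 27 + 4 + 23 = 54
σ = (1, 0, 2): 17 + 3 + 5 = 25
σ = (1, 2, 0): 17 + 4 + 29 = 50
σ = (2, 0, 1): 2 + 3 + 23 = 28
σ = (2, 1, 0): 2 + 6 + 29 = 37
Optimal value attained by: σ = (1, 0, 2).
Answer: det⊕(T) = 25; verdict: NONSINGULAR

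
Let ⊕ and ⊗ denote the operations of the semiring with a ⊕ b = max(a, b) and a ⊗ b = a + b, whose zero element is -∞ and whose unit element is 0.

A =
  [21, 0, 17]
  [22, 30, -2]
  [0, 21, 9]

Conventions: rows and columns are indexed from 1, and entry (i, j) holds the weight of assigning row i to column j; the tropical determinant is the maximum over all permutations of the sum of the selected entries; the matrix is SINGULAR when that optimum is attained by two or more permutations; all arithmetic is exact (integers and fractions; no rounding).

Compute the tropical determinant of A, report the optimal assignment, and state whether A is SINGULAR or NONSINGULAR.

σ = (1, 2, 3): 21 + 30 + 9 = 60
σ = (1, 3, 2): 21 + (-2) + 21 = 40
σ = (2, 1, 3): 0 + 22 + 9 = 31
σ = (2, 3, 1): 0 + (-2) + 0 = -2
σ = (3, 1, 2): 17 + 22 + 21 = 60
σ = (3, 2, 1): 17 + 30 + 0 = 47
Optimal value attained by: σ = (1, 2, 3).
Answer: det⊕(A) = 60; verdict: SINGULAR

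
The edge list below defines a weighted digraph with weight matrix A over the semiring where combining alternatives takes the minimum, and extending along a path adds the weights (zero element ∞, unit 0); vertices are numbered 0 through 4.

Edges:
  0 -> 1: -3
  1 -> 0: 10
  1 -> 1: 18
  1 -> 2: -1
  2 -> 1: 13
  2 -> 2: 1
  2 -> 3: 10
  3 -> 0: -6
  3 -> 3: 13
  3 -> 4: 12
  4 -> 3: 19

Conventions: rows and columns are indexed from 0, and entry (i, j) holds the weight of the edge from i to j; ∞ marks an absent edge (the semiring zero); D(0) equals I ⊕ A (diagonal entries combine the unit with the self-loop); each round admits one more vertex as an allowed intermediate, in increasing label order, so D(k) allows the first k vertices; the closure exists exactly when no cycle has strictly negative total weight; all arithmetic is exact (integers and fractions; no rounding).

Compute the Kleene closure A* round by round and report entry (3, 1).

D(0):
  [0, -3, ∞, ∞, ∞]
  [10, 0, -1, ∞, ∞]
  [∞, 13, 0, 10, ∞]
  [-6, ∞, ∞, 0, 12]
  [∞, ∞, ∞, 19, 0]
D(1):
  [0, -3, ∞, ∞, ∞]
  [10, 0, -1, ∞, ∞]
  [∞, 13, 0, 10, ∞]
  [-6, -9, ∞, 0, 12]
  [∞, ∞, ∞, 19, 0]
D(2):
  [0, -3, -4, ∞, ∞]
  [10, 0, -1, ∞, ∞]
  [23, 13, 0, 10, ∞]
  [-6, -9, -10, 0, 12]
  [∞, ∞, ∞, 19, 0]
D(3):
  [0, -3, -4, 6, ∞]
  [10, 0, -1, 9, ∞]
  [23, 13, 0, 10, ∞]
  [-6, -9, -10, 0, 12]
  [∞, ∞, ∞, 19, 0]
D(4):
  [0, -3, -4, 6, 18]
  [3, 0, -1, 9, 21]
  [4, 1, 0, 10, 22]
  [-6, -9, -10, 0, 12]
  [13, 10, 9, 19, 0]
D(5):
  [0, -3, -4, 6, 18]
  [3, 0, -1, 9, 21]
  [4, 1, 0, 10, 22]
  [-6, -9, -10, 0, 12]
  [13, 10, 9, 19, 0]
Answer: A*[3][1] = -9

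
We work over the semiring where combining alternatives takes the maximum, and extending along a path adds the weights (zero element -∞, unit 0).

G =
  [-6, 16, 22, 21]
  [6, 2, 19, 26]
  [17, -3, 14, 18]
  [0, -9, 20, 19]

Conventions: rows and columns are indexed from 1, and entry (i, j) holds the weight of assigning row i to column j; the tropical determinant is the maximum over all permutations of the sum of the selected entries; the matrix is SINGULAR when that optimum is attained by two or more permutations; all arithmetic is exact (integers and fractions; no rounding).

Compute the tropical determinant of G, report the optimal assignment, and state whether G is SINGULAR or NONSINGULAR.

σ = (1, 2, 3, 4): (-6) + 2 + 14 + 19 = 29
σ = (1, 2, 4, 3): (-6) + 2 + 18 + 20 = 34
σ = (1, 3, 2, 4): (-6) + 19 + (-3) + 19 = 29
σ = (1, 3, 4, 2): (-6) + 19 + 18 + (-9) = 22
σ = (1, 4, 2, 3): (-6) + 26 + (-3) + 20 = 37
σ = (1, 4, 3, 2): (-6) + 26 + 14 + (-9) = 25
σ = (2, 1, 3, 4): 16 + 6 + 14 + 19 = 55
σ = (2, 1, 4, 3): 16 + 6 + 18 + 20 = 60
σ = (2, 3, 1, 4): 16 + 19 + 17 + 19 = 71
σ = (2, 3, 4, 1): 16 + 19 + 18 + 0 = 53
σ = (2, 4, 1, 3): 16 + 26 + 17 + 20 = 79
σ = (2, 4, 3, 1): 16 + 26 + 14 + 0 = 56
σ = (3, 1, 2, 4): 22 + 6 + (-3) + 19 = 44
σ = (3, 1, 4, 2): 22 + 6 + 18 + (-9) = 37
σ = (3, 2, 1, 4): 22 + 2 + 17 + 19 = 60
σ = (3, 2, 4, 1): 22 + 2 + 18 + 0 = 42
σ = (3, 4, 1, 2): 22 + 26 + 17 + (-9) = 56
σ = (3, 4, 2, 1): 22 + 26 + (-3) + 0 = 45
σ = (4, 1, 2, 3): 21 + 6 + (-3) + 20 = 44
σ = (4, 1, 3, 2): 21 + 6 + 14 + (-9) = 32
σ = (4, 2, 1, 3): 21 + 2 + 17 + 20 = 60
σ = (4, 2, 3, 1): 21 + 2 + 14 + 0 = 37
σ = (4, 3, 1, 2): 21 + 19 + 17 + (-9) = 48
σ = (4, 3, 2, 1): 21 + 19 + (-3) + 0 = 37
Optimal value attained by: σ = (2, 4, 1, 3).
Answer: det⊕(G) = 79; verdict: NONSINGULAR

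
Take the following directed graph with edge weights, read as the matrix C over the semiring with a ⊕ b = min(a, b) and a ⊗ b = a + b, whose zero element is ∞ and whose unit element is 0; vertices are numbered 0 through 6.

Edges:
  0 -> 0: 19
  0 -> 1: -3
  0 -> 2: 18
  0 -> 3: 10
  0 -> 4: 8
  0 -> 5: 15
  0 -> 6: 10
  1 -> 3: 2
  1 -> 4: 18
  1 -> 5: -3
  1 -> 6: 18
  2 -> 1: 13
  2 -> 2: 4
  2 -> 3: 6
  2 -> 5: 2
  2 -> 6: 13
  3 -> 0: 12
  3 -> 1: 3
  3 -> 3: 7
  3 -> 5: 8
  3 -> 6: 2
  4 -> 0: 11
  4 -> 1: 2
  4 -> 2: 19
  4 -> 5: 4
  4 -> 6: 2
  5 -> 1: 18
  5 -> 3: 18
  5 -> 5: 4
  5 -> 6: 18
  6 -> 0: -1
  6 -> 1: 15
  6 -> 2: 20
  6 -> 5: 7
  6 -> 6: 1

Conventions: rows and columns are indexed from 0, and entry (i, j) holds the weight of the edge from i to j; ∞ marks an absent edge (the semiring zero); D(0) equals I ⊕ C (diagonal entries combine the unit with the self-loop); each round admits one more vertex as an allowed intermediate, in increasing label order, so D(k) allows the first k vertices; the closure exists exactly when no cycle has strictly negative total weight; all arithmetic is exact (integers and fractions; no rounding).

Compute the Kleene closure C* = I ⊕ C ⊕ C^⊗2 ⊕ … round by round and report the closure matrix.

D(0):
  [0, -3, 18, 10, 8, 15, 10]
  [∞, 0, ∞, 2, 18, -3, 18]
  [∞, 13, 0, 6, ∞, 2, 13]
  [12, 3, ∞, 0, ∞, 8, 2]
  [11, 2, 19, ∞, 0, 4, 2]
  [∞, 18, ∞, 18, ∞, 0, 18]
  [-1, 15, 20, ∞, ∞, 7, 0]
D(1):
  [0, -3, 18, 10, 8, 15, 10]
  [∞, 0, ∞, 2, 18, -3, 18]
  [∞, 13, 0, 6, ∞, 2, 13]
  [12, 3, 30, 0, 20, 8, 2]
  [11, 2, 19, 21, 0, 4, 2]
  [∞, 18, ∞, 18, ∞, 0, 18]
  [-1, -4, 17, 9, 7, 7, 0]
D(2):
  [0, -3, 18, -1, 8, -6, 10]
  [∞, 0, ∞, 2, 18, -3, 18]
  [∞, 13, 0, 6, 31, 2, 13]
  [12, 3, 30, 0, 20, 0, 2]
  [11, 2, 19, 4, 0, -1, 2]
  [∞, 18, ∞, 18, 36, 0, 18]
  [-1, -4, 17, -2, 7, -7, 0]
D(3):
  [0, -3, 18, -1, 8, -6, 10]
  [∞, 0, ∞, 2, 18, -3, 18]
  [∞, 13, 0, 6, 31, 2, 13]
  [12, 3, 30, 0, 20, 0, 2]
  [11, 2, 19, 4, 0, -1, 2]
  [∞, 18, ∞, 18, 36, 0, 18]
  [-1, -4, 17, -2, 7, -7, 0]
D(4):
  [0, -3, 18, -1, 8, -6, 1]
  [14, 0, 32, 2, 18, -3, 4]
  [18, 9, 0, 6, 26, 2, 8]
  [12, 3, 30, 0, 20, 0, 2]
  [11, 2, 19, 4, 0, -1, 2]
  [30, 18, 48, 18, 36, 0, 18]
  [-1, -4, 17, -2, 7, -7, 0]
D(5):
  [0, -3, 18, -1, 8, -6, 1]
  [14, 0, 32, 2, 18, -3, 4]
  [18, 9, 0, 6, 26, 2, 8]
  [12, 3, 30, 0, 20, 0, 2]
  [11, 2, 19, 4, 0, -1, 2]
  [30, 18, 48, 18, 36, 0, 18]
  [-1, -4, 17, -2, 7, -7, 0]
D(6):
  [0, -3, 18, -1, 8, -6, 1]
  [14, 0, 32, 2, 18, -3, 4]
  [18, 9, 0, 6, 26, 2, 8]
  [12, 3, 30, 0, 20, 0, 2]
  [11, 2, 19, 4, 0, -1, 2]
  [30, 18, 48, 18, 36, 0, 18]
  [-1, -4, 17, -2, 7, -7, 0]
D(7):
  [0, -3, 18, -1, 8, -6, 1]
  [3, 0, 21, 2, 11, -3, 4]
  [7, 4, 0, 6, 15, 1, 8]
  [1, -2, 19, 0, 9, -5, 2]
  [1, -2, 19, 0, 0, -5, 2]
  [17, 14, 35, 16, 25, 0, 18]
  [-1, -4, 17, -2, 7, -7, 0]
Answer: C* = [[0, -3, 18, -1, 8, -6, 1], [3, 0, 21, 2, 11, -3, 4], [7, 4, 0, 6, 15, 1, 8], [1, -2, 19, 0, 9, -5, 2], [1, -2, 19, 0, 0, -5, 2], [17, 14, 35, 16, 25, 0, 18], [-1, -4, 17, -2, 7, -7, 0]]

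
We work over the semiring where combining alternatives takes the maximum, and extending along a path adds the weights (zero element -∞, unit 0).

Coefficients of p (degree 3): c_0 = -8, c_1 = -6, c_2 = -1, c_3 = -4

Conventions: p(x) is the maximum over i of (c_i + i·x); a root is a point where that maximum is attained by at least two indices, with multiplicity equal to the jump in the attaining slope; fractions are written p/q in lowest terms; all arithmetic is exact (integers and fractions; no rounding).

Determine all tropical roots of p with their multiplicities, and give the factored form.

hull edge (i=0, c=-8) to (i=2, c=-1): slope 7/2, span 2
hull edge (i=2, c=-1) to (i=3, c=-4): slope -3, span 1
Factored form: p(x) = -4 ⊗ (x ⊕ (-7/2)) ⊗ (x ⊕ (-7/2)) ⊗ (x ⊕ 3)
Answer: roots = -7/2 (mult 2), 3 (mult 1)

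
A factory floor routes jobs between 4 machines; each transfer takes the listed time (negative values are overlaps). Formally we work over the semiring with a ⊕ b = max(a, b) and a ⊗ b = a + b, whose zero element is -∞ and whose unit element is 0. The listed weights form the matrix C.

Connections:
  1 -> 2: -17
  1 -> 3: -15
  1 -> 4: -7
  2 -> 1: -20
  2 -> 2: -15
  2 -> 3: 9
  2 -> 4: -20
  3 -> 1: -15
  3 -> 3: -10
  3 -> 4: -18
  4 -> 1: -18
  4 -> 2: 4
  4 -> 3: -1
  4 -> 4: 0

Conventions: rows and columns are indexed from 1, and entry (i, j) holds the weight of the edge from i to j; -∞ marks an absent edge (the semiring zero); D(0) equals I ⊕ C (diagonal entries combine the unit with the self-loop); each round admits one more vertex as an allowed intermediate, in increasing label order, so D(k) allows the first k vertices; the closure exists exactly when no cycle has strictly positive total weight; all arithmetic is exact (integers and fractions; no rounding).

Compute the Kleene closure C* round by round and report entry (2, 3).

D(0):
  [0, -17, -15, -7]
  [-20, 0, 9, -20]
  [-15, -∞, 0, -18]
  [-18, 4, -1, 0]
D(1):
  [0, -17, -15, -7]
  [-20, 0, 9, -20]
  [-15, -32, 0, -18]
  [-18, 4, -1, 0]
D(2):
  [0, -17, -8, -7]
  [-20, 0, 9, -20]
  [-15, -32, 0, -18]
  [-16, 4, 13, 0]
D(3):
  [0, -17, -8, -7]
  [-6, 0, 9, -9]
  [-15, -32, 0, -18]
  [-2, 4, 13, 0]
D(4):
  [0, -3, 6, -7]
  [-6, 0, 9, -9]
  [-15, -14, 0, -18]
  [-2, 4, 13, 0]
Answer: C*[2][3] = 9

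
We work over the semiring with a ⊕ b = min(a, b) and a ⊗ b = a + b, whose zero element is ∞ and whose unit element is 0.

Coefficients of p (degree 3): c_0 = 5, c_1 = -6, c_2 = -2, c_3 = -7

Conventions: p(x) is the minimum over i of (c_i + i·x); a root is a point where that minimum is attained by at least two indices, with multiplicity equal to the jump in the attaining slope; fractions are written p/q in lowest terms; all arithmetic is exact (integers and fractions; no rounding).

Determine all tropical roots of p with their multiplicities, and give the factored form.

hull edge (i=0, c=5) to (i=1, c=-6): slope -11, span 1
hull edge (i=1, c=-6) to (i=3, c=-7): slope -1/2, span 2
Factored form: p(x) = -7 ⊗ (x ⊕ 1/2) ⊗ (x ⊕ 1/2) ⊗ (x ⊕ 11)
Answer: roots = 1/2 (mult 2), 11 (mult 1)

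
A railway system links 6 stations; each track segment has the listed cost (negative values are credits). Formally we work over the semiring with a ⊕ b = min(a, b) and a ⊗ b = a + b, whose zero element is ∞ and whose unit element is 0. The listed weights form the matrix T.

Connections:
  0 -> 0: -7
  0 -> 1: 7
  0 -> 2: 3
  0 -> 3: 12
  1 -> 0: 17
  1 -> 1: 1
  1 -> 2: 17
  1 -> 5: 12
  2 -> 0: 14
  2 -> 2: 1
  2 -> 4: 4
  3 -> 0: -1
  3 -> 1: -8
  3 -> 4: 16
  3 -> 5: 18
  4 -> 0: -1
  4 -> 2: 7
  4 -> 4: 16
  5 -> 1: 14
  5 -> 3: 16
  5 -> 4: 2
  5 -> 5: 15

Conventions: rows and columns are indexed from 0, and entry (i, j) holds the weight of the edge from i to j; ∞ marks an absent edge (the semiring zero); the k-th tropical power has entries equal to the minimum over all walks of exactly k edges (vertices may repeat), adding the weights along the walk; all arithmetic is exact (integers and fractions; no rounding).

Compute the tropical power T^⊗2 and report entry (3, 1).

T^⊗2:
  [-14, 0, -4, 5, 7, 19]
  [10, 2, 18, 28, 14, 13]
  [3, 21, 2, 26, 5, ∞]
  [-8, -7, 2, 11, 20, 4]
  [-8, 6, 2, 11, 11, ∞]
  [1, 8, 9, 31, 17, 26]
Key observation: the optimum is the walk 3->1->1, with weight (-8) + 1 = -7.
Optimal value attained by: walk 3->1->1.
Answer: (T^⊗2)[3][1] = -7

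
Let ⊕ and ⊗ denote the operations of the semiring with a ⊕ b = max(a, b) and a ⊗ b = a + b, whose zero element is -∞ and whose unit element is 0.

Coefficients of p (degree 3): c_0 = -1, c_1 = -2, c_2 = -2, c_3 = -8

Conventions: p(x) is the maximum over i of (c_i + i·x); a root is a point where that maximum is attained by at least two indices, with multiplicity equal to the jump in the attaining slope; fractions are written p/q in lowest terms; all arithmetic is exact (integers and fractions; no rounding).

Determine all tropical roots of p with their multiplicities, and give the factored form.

hull edge (i=0, c=-1) to (i=2, c=-2): slope -1/2, span 2
hull edge (i=2, c=-2) to (i=3, c=-8): slope -6, span 1
Factored form: p(x) = -8 ⊗ (x ⊕ 1/2) ⊗ (x ⊕ 1/2) ⊗ (x ⊕ 6)
Answer: roots = 1/2 (mult 2), 6 (mult 1)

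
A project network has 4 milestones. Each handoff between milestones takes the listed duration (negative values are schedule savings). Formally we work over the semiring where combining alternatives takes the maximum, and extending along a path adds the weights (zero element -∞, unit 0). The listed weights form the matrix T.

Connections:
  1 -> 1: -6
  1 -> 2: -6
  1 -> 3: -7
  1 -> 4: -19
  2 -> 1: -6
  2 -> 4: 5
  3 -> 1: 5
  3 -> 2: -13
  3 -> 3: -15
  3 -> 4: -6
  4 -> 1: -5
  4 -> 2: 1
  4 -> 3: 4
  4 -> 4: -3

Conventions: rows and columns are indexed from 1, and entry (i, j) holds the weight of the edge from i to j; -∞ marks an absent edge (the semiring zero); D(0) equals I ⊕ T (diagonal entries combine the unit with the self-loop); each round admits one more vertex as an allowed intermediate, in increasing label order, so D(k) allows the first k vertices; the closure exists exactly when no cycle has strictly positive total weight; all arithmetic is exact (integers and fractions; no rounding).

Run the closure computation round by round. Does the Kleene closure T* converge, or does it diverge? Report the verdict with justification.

D(0):
  [0, -6, -7, -19]
  [-6, 0, -∞, 5]
  [5, -13, 0, -6]
  [-5, 1, 4, 0]
D(1):
  [0, -6, -7, -19]
  [-6, 0, -13, 5]
  [5, -1, 0, -6]
  [-5, 1, 4, 0]
Detection: at round 2, diagonal entry (4, 4) turns strictly positive.
Key observation: the cycle 4->2->4 has total weight 1 + 5, which is strictly positive.
Answer: DIVERGES — positive cycle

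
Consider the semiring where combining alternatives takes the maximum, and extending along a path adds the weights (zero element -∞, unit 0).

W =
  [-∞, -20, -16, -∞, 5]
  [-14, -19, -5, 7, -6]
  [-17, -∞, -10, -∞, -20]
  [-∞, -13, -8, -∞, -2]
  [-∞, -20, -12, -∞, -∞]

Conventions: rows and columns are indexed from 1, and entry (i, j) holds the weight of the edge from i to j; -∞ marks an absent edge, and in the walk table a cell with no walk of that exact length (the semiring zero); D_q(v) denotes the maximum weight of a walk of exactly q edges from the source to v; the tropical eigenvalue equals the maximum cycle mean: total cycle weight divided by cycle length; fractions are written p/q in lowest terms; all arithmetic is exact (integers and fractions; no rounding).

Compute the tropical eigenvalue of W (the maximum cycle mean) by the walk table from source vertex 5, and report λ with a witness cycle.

q=0: [-∞, -∞, -∞, -∞, 0]
q=1: [-∞, -20, -12, -∞, -∞]
q=2: [-29, -39, -22, -13, -26]
q=3: [-39, -26, -21, -32, -15]
q=4: [-38, -35, -27, -19, -32]
q=5: [-44, -32, -27, -28, -21]
Optimal cycle mean attained by: cycle 2->4->2, total 7 + (-13), length 2.
Answer: λ = -3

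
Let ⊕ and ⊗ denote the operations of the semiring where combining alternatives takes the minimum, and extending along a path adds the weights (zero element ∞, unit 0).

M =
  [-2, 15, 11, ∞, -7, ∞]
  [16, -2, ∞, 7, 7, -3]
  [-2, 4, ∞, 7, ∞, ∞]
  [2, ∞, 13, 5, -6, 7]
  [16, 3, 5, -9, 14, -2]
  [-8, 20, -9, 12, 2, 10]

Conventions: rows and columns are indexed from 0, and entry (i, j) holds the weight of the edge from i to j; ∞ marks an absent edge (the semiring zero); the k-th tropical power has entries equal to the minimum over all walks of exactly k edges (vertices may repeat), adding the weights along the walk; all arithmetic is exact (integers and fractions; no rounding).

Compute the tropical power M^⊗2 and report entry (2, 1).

M^⊗2:
  [-4, -4, -2, -16, -9, -9]
  [-11, -4, -12, -2, -1, -5]
  [-4, 2, 9, 11, -9, 1]
  [-1, -3, -2, -15, -5, -8]
  [-10, 1, -11, -4, -15, -2]
  [-11, -5, 1, -7, -15, 0]
Key observation: the optimum is the walk 2->1->1, with weight 4 + (-2) = 2.
Optimal value attained by: walk 2->1->1.
Answer: (M^⊗2)[2][1] = 2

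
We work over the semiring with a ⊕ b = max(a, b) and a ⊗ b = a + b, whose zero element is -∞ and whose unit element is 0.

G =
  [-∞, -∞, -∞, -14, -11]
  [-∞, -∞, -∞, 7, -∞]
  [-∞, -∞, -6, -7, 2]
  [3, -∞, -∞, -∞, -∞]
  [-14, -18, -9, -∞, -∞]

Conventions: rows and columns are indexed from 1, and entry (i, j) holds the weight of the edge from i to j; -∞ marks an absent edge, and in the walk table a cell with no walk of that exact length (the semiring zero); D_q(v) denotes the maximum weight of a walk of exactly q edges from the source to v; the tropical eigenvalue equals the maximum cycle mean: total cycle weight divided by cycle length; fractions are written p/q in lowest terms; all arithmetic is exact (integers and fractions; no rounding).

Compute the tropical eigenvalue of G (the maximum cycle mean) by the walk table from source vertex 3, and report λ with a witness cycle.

q=0: [-∞, -∞, 0, -∞, -∞]
q=1: [-∞, -∞, -6, -7, 2]
q=2: [-4, -16, -7, -13, -4]
q=3: [-10, -22, -13, -9, -5]
q=4: [-6, -23, -14, -15, -11]
q=5: [-12, -29, -20, -16, -12]
Optimal cycle mean attained by: cycle 3->5->3, total 2 + (-9), length 2.
Answer: λ = -7/2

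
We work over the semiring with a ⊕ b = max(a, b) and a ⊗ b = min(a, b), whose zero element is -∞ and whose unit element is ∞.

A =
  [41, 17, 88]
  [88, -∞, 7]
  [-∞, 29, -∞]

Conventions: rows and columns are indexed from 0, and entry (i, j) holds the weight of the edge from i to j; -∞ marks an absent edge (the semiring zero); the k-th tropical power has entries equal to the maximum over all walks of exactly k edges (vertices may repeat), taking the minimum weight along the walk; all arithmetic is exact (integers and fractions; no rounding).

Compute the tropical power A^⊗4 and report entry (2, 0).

A^⊗2:
  [41, 29, 41]
  [41, 17, 88]
  [29, -∞, 7]
A^⊗3:
  [41, 29, 41]
  [41, 29, 41]
  [29, 17, 29]
A^⊗4:
  [41, 29, 41]
  [41, 29, 41]
  [29, 29, 29]
Key observation: the optimum is the walk 2->1->0->0->0, with weight 29 min 88 min 41 min 41 = 29.
Optimal value attained by: walk 2->1->0->0->0.
Answer: (A^⊗4)[2][0] = 29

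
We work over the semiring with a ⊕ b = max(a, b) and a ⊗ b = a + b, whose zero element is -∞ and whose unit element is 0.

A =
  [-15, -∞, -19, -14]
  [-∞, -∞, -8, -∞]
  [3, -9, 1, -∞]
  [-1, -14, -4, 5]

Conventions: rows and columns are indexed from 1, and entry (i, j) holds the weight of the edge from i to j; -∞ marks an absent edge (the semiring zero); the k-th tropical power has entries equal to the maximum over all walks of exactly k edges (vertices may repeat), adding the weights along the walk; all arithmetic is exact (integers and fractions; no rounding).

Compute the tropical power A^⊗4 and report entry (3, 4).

A^⊗2:
  [-15, -28, -18, -9]
  [-5, -17, -7, -∞]
  [4, -8, 2, -11]
  [4, -9, 1, 10]
A^⊗3:
  [-10, -23, -13, -4]
  [-4, -16, -6, -19]
  [5, -7, 3, -6]
  [9, -4, 6, 15]
A^⊗4:
  [-5, -18, -8, 1]
  [-3, -15, -5, -14]
  [6, -6, 4, -1]
  [14, 1, 11, 20]
Key observation: the optimum is the walk 3->1->4->4->4, with weight 3 + (-14) + 5 + 5 = -1.
Optimal value attained by: walk 3->1->4->4->4.
Answer: (A^⊗4)[3][4] = -1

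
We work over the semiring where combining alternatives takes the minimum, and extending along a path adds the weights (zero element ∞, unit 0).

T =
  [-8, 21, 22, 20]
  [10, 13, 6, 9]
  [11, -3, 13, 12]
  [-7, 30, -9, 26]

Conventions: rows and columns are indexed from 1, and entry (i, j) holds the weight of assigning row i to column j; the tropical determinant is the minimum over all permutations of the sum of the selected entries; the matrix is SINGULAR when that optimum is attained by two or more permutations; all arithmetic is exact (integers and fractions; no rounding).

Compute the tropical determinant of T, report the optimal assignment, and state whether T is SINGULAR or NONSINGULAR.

σ = (1, 2, 3, 4): (-8) + 13 + 13 + 26 = 44
σ = (1, 2, 4, 3): (-8) + 13 + 12 + (-9) = 8
σ = (1, 3, 2, 4): (-8) + 6 + (-3) + 26 = 21
σ = (1, 3, 4, 2): (-8) + 6 + 12 + 30 = 40
σ = (1, 4, 2, 3): (-8) + 9 + (-3) + (-9) = -11
σ = (1, 4, 3, 2): (-8) + 9 + 13 + 30 = 44
σ = (2, 1, 3, 4): 21 + 10 + 13 + 26 = 70
σ = (2, 1, 4, 3): 21 + 10 + 12 + (-9) = 34
σ = (2, 3, 1, 4): 21 + 6 + 11 + 26 = 64
σ = (2, 3, 4, 1): 21 + 6 + 12 + (-7) = 32
σ = (2, 4, 1, 3): 21 + 9 + 11 + (-9) = 32
σ = (2, 4, 3, 1): 21 + 9 + 13 + (-7) = 36
σ = (3, 1, 2, 4): 22 + 10 + (-3) + 26 = 55
σ = (3, 1, 4, 2): 22 + 10 + 12 + 30 = 74
σ = (3, 2, 1, 4): 22 + 13 + 11 + 26 = 72
σ = (3, 2, 4, 1): 22 + 13 + 12 + (-7) = 40
σ = (3, 4, 1, 2): 22 + 9 + 11 + 30 = 72
σ = (3, 4, 2, 1): 22 + 9 + (-3) + (-7) = 21
σ = (4, 1, 2, 3): 20 + 10 + (-3) + (-9) = 18
σ = (4, 1, 3, 2): 20 + 10 + 13 + 30 = 73
σ = (4, 2, 1, 3): 20 + 13 + 11 + (-9) = 35
σ = (4, 2, 3, 1): 20 + 13 + 13 + (-7) = 39
σ = (4, 3, 1, 2): 20 + 6 + 11 + 30 = 67
σ = (4, 3, 2, 1): 20 + 6 + (-3) + (-7) = 16
Optimal value attained by: σ = (1, 4, 2, 3).
Answer: det⊕(T) = -11; verdict: NONSINGULAR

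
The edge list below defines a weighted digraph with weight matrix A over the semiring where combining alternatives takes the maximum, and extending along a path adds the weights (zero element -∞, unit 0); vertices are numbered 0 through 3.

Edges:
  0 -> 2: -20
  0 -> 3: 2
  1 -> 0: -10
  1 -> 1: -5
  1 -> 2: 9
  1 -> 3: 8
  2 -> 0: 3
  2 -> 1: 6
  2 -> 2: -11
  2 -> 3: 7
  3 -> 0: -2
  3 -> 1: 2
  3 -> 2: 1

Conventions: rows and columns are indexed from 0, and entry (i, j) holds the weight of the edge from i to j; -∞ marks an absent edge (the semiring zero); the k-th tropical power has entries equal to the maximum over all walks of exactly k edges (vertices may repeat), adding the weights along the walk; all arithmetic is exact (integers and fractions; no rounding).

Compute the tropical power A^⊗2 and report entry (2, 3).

A^⊗2:
  [0, 4, 3, -13]
  [12, 15, 9, 16]
  [5, 9, 15, 14]
  [4, 7, 11, 10]
Key observation: the optimum is the walk 2->1->3, with weight 6 + 8 = 14.
Optimal value attained by: walk 2->1->3.
Answer: (A^⊗2)[2][3] = 14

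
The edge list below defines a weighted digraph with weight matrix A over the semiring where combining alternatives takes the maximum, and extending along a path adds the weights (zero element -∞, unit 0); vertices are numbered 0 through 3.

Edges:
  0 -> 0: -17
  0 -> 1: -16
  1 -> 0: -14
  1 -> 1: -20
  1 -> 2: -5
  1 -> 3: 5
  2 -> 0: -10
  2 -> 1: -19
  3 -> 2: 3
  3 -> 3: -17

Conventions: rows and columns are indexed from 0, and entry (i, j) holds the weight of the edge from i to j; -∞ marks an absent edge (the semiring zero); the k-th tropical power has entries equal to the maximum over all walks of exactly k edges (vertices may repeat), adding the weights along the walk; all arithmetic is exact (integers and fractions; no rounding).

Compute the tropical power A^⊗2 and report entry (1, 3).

A^⊗2:
  [-30, -33, -21, -11]
  [-15, -24, 8, -12]
  [-27, -26, -24, -14]
  [-7, -16, -14, -34]
Key observation: the optimum is the walk 1->3->3, with weight 5 + (-17) = -12.
Optimal value attained by: walk 1->3->3.
Answer: (A^⊗2)[1][3] = -12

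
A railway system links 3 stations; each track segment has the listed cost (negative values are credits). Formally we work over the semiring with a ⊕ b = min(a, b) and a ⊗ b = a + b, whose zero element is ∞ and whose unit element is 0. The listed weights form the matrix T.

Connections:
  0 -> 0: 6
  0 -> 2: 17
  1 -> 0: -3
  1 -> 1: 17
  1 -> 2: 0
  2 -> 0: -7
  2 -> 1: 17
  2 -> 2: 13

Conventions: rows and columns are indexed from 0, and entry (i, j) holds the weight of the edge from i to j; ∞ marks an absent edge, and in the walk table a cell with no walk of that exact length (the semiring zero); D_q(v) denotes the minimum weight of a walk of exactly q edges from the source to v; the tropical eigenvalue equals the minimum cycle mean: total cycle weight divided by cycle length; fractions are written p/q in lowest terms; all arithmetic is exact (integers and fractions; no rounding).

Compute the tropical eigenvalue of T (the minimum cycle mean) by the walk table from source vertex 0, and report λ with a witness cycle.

q=0: [0, ∞, ∞]
q=1: [6, ∞, 17]
q=2: [10, 34, 23]
q=3: [16, 40, 27]
Optimal cycle mean attained by: cycle 0->2->0, total 17 + (-7), length 2.
Answer: λ = 5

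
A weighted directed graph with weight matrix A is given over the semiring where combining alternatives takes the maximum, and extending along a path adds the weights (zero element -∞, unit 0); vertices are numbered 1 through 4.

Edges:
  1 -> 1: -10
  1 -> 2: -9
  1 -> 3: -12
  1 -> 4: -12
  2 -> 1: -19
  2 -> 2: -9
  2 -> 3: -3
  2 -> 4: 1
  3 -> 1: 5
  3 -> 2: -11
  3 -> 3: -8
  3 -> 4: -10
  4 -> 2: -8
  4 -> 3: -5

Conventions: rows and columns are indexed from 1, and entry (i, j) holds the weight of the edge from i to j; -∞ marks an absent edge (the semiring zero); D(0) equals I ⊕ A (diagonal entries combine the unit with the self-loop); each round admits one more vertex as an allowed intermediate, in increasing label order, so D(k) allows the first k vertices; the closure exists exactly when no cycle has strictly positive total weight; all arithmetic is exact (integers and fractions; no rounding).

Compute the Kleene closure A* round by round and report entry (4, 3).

D(0):
  [0, -9, -12, -12]
  [-19, 0, -3, 1]
  [5, -11, 0, -10]
  [-∞, -8, -5, 0]
D(1):
  [0, -9, -12, -12]
  [-19, 0, -3, 1]
  [5, -4, 0, -7]
  [-∞, -8, -5, 0]
D(2):
  [0, -9, -12, -8]
  [-19, 0, -3, 1]
  [5, -4, 0, -3]
  [-27, -8, -5, 0]
D(3):
  [0, -9, -12, -8]
  [2, 0, -3, 1]
  [5, -4, 0, -3]
  [0, -8, -5, 0]
D(4):
  [0, -9, -12, -8]
  [2, 0, -3, 1]
  [5, -4, 0, -3]
  [0, -8, -5, 0]
Answer: A*[4][3] = -5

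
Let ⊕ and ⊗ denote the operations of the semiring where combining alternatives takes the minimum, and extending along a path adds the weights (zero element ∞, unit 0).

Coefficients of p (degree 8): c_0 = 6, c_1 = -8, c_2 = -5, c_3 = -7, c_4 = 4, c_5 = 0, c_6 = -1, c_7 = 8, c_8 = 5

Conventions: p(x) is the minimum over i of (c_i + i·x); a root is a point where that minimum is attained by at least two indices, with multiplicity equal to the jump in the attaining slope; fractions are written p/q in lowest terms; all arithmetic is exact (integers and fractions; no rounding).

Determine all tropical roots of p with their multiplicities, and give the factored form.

hull edge (i=0, c=6) to (i=1, c=-8): slope -14, span 1
hull edge (i=1, c=-8) to (i=3, c=-7): slope 1/2, span 2
hull edge (i=3, c=-7) to (i=6, c=-1): slope 2, span 3
hull edge (i=6, c=-1) to (i=8, c=5): slope 3, span 2
Factored form: p(x) = 5 ⊗ (x ⊕ (-3)) ⊗ (x ⊕ (-3)) ⊗ (x ⊕ (-2)) ⊗ (x ⊕ (-2)) ⊗ (x ⊕ (-2)) ⊗ (x ⊕ (-1/2)) ⊗ (x ⊕ (-1/2)) ⊗ (x ⊕ 14)
Answer: roots = -3 (mult 2), -2 (mult 3), -1/2 (mult 2), 14 (mult 1)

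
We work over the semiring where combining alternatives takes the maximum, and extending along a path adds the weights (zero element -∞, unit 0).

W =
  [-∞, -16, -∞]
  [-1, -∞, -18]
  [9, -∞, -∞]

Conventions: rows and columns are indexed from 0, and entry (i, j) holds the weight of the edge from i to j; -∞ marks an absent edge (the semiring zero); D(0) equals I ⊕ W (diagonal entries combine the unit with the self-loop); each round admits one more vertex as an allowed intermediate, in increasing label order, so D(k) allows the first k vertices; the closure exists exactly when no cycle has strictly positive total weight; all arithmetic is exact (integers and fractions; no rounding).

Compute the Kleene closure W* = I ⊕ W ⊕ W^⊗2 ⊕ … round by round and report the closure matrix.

D(0):
  [0, -16, -∞]
  [-1, 0, -18]
  [9, -∞, 0]
D(1):
  [0, -16, -∞]
  [-1, 0, -18]
  [9, -7, 0]
D(2):
  [0, -16, -34]
  [-1, 0, -18]
  [9, -7, 0]
D(3):
  [0, -16, -34]
  [-1, 0, -18]
  [9, -7, 0]
Answer: W* = [[0, -16, -34], [-1, 0, -18], [9, -7, 0]]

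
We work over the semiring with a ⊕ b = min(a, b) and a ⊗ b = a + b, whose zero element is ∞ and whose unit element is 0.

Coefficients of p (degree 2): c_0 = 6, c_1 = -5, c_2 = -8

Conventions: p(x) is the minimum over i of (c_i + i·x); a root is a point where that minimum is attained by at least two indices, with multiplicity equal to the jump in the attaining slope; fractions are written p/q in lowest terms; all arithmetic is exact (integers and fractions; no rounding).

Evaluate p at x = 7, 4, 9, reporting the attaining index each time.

p(7) = min(6+0·7=6, -5+1·7=2, -8+2·7=6) = 2 (attained by i=1)
p(4) = min(6+0·4=6, -5+1·4=-1, -8+2·4=0) = -1 (attained by i=1)
p(9) = min(6+0·9=6, -5+1·9=4, -8+2·9=10) = 4 (attained by i=1)
Answer: p(7) = 2; p(4) = -1; p(9) = 4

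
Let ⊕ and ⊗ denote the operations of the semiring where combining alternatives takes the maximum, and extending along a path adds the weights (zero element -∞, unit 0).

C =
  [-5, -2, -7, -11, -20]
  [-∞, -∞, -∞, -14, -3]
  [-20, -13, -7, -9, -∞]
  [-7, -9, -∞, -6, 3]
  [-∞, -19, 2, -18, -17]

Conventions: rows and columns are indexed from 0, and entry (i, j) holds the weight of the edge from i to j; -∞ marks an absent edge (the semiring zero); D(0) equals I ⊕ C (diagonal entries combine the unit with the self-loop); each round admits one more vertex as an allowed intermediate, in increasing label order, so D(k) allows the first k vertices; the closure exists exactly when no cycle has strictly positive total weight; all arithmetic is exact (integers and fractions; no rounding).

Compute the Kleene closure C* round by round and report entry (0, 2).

D(0):
  [0, -2, -7, -11, -20]
  [-∞, 0, -∞, -14, -3]
  [-20, -13, 0, -9, -∞]
  [-7, -9, -∞, 0, 3]
  [-∞, -19, 2, -18, 0]
D(1):
  [0, -2, -7, -11, -20]
  [-∞, 0, -∞, -14, -3]
  [-20, -13, 0, -9, -40]
  [-7, -9, -14, 0, 3]
  [-∞, -19, 2, -18, 0]
D(2):
  [0, -2, -7, -11, -5]
  [-∞, 0, -∞, -14, -3]
  [-20, -13, 0, -9, -16]
  [-7, -9, -14, 0, 3]
  [-∞, -19, 2, -18, 0]
D(3):
  [0, -2, -7, -11, -5]
  [-∞, 0, -∞, -14, -3]
  [-20, -13, 0, -9, -16]
  [-7, -9, -14, 0, 3]
  [-18, -11, 2, -7, 0]
D(4):
  [0, -2, -7, -11, -5]
  [-21, 0, -28, -14, -3]
  [-16, -13, 0, -9, -6]
  [-7, -9, -14, 0, 3]
  [-14, -11, 2, -7, 0]
D(5):
  [0, -2, -3, -11, -5]
  [-17, 0, -1, -10, -3]
  [-16, -13, 0, -9, -6]
  [-7, -8, 5, 0, 3]
  [-14, -11, 2, -7, 0]
Answer: C*[0][2] = -3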